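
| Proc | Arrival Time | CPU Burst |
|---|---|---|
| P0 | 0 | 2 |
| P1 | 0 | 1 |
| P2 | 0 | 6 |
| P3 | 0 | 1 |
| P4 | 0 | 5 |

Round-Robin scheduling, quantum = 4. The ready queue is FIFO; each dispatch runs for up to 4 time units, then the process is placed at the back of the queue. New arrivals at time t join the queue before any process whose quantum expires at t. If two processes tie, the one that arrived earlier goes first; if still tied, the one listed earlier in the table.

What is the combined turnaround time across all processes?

Timeline: | P0 0-2 | P1 2-3 | P2 3-7 | P3 7-8 | P4 8-12 | P2 12-14 | P4 14-15 |
Completion: P0=2  P1=3  P2=14  P3=8  P4=15
Turnaround = completion − arrival: P0=2, P1=3, P2=14, P3=8, P4=15
Total turnaround = 2 + 3 + 14 + 8 + 15 = 42

42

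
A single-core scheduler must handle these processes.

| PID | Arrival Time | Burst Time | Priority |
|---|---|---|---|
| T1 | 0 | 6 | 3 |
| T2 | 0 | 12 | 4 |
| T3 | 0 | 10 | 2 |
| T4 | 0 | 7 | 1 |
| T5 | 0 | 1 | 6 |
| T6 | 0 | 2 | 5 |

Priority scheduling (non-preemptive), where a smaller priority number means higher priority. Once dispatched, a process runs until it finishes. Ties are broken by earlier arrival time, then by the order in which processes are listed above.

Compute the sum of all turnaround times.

157

Timeline: | T4 0-7 | T3 7-17 | T1 17-23 | T2 23-35 | T6 35-37 | T5 37-38 |
Completion: T1=23  T2=35  T3=17  T4=7  T5=38  T6=37
Turnaround = completion − arrival: T1=23, T2=35, T3=17, T4=7, T5=38, T6=37
Total turnaround = 23 + 35 + 17 + 7 + 38 + 37 = 157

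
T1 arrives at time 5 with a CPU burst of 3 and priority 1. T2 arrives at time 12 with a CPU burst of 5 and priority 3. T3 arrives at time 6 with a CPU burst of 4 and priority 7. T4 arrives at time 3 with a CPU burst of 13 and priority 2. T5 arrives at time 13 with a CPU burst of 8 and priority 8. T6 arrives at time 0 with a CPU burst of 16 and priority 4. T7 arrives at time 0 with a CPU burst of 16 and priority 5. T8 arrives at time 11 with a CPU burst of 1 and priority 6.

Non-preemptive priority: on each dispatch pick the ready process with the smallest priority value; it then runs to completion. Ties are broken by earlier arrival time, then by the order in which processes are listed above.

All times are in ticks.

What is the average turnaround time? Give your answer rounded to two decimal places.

35.63

Timeline: | T6 0-16 | T1 16-19 | T4 19-32 | T2 32-37 | T7 37-53 | T8 53-54 | T3 54-58 | T5 58-66 |
Completion: T1=19  T2=37  T3=58  T4=32  T5=66  T6=16  T7=53  T8=54
Turnaround (C−A): T1=14  T2=25  T3=52  T4=29  T5=53  T6=16  T7=53  T8=43
Turnaround times: T1=14, T2=25, T3=52, T4=29, T5=53, T6=16, T7=53, T8=43
Average turnaround = (14+25+52+29+53+16+53+43) / 8 = 285/8 = 35.63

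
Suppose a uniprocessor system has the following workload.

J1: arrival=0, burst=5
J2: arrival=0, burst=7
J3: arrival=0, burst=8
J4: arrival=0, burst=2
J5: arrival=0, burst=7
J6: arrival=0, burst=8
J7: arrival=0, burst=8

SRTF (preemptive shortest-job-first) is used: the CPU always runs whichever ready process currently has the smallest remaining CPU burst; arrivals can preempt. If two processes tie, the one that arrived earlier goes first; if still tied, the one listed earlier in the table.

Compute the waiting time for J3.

Timeline: | J4 0-2 | J1 2-7 | J2 7-14 | J5 14-21 | J3 21-29 | J6 29-37 | J7 37-45 |
Completion: J1=7  J2=14  J3=29  J4=2  J5=21  J6=37  J7=45
Waiting(J3) = turnaround − burst = 29 − 8 = 21

21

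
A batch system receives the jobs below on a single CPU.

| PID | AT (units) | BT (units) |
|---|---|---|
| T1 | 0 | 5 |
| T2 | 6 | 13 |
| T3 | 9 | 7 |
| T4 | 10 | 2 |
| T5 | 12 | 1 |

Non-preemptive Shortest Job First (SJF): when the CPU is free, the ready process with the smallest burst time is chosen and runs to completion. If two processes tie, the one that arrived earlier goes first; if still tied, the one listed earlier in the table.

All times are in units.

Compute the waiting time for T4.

Gantt: | T1 0-5 | idle 5-6 | T2 6-19 | T5 19-20 | T4 20-22 | T3 22-29 |
Completion: T1=5  T2=19  T3=29  T4=22  T5=20
Waiting(T4) = turnaround − burst = 12 − 2 = 10

10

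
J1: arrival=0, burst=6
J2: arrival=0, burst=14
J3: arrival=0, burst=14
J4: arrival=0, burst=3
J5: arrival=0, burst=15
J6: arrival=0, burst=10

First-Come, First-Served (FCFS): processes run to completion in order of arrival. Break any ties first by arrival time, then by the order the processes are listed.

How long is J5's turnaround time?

52

Schedule: | J1 0-6 | J2 6-20 | J3 20-34 | J4 34-37 | J5 37-52 | J6 52-62 |
Completion: J1=6  J2=20  J3=34  J4=37  J5=52  J6=62
Turnaround (C−A): J1=6  J2=20  J3=34  J4=37  J5=52  J6=62
Turnaround(J5) = completion − arrival = 52 − 0 = 52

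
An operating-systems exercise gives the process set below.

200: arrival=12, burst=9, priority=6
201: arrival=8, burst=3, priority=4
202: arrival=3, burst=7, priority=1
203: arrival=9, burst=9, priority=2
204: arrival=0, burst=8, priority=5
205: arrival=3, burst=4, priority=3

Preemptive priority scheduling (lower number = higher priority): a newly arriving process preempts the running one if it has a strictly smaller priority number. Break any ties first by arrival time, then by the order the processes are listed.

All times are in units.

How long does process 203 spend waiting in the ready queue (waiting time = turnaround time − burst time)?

1

Timeline: | 204 0-3 | 202 3-10 | 203 10-19 | 205 19-23 | 201 23-26 | 204 26-31 | 200 31-40 |
Completion: 200=40  201=26  202=10  203=19  204=31  205=23
Turnaround (C−A): 200=28  201=18  202=7  203=10  204=31  205=20
Waiting(203) = turnaround − burst = 10 − 9 = 1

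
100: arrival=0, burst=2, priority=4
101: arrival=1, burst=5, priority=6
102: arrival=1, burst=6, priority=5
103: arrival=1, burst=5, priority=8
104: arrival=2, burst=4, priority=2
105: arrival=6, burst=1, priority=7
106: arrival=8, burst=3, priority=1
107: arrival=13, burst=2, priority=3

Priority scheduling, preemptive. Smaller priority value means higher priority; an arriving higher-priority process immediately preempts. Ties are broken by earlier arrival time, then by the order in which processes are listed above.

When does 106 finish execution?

11

Timeline: | 100 0-2 | 104 2-6 | 102 6-8 | 106 8-11 | 102 11-13 | 107 13-15 | 102 15-17 | 101 17-22 | 105 22-23 | 103 23-28 |
Completion: 100=2  101=22  102=17  103=28  104=6  105=23  106=11  107=15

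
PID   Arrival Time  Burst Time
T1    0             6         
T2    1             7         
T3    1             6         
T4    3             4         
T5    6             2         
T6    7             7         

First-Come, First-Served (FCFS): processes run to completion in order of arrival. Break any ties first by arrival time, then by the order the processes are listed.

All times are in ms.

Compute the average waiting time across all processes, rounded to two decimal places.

Timeline: | T1 0-6 | T2 6-13 | T3 13-19 | T4 19-23 | T5 23-25 | T6 25-32 |
Completion: T1=6  T2=13  T3=19  T4=23  T5=25  T6=32
Waiting times: T1=0, T2=5, T3=12, T4=16, T5=17, T6=18
Average waiting = (0+5+12+16+17+18) / 6 = 68/6 = 11.33

11.33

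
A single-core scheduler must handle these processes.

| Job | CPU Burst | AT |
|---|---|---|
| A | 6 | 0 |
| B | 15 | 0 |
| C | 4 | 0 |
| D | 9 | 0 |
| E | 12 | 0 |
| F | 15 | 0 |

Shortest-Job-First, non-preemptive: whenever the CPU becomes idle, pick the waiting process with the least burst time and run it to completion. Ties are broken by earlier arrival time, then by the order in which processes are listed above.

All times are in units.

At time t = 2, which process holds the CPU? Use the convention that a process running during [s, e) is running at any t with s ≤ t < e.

C

Gantt: | C 0-4 | A 4-10 | D 10-19 | E 19-31 | B 31-46 | F 46-61 |
Completion: A=10  B=46  C=4  D=19  E=31  F=61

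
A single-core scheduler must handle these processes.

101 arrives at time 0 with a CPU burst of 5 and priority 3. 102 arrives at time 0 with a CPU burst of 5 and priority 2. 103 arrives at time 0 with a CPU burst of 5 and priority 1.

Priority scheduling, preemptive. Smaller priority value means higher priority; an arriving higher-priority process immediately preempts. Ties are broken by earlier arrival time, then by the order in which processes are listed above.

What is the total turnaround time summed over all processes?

30

Timeline: | 103 0-5 | 102 5-10 | 101 10-15 |
Completion: 101=15  102=10  103=5
Turnaround (C−A): 101=15  102=10  103=5
Turnaround = completion − arrival: 101=15, 102=10, 103=5
Total turnaround = 15 + 10 + 5 = 30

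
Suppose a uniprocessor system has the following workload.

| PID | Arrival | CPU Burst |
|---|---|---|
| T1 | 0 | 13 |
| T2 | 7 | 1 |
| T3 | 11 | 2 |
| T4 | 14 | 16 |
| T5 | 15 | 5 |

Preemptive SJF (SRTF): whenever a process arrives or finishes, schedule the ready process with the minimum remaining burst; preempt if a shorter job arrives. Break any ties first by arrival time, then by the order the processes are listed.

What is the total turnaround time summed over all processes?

48

Schedule: | T1 0-7 | T2 7-8 | T1 8-11 | T3 11-13 | T1 13-16 | T5 16-21 | T4 21-37 |
Completion: T1=16  T2=8  T3=13  T4=37  T5=21
Turnaround (C−A): T1=16  T2=1  T3=2  T4=23  T5=6
Turnaround = completion − arrival: T1=16, T2=1, T3=2, T4=23, T5=6
Total turnaround = 16 + 1 + 2 + 23 + 6 = 48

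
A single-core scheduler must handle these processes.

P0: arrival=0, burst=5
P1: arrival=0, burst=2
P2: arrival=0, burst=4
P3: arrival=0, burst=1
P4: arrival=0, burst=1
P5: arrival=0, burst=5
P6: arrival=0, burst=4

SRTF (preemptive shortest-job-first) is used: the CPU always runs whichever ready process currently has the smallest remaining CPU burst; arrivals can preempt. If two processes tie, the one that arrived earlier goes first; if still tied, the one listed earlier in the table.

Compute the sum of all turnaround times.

Timeline: | P3 0-1 | P4 1-2 | P1 2-4 | P2 4-8 | P6 8-12 | P0 12-17 | P5 17-22 |
Completion: P0=17  P1=4  P2=8  P3=1  P4=2  P5=22  P6=12
Turnaround (C−A): P0=17  P1=4  P2=8  P3=1  P4=2  P5=22  P6=12
Turnaround = completion − arrival: P0=17, P1=4, P2=8, P3=1, P4=2, P5=22, P6=12
Total turnaround = 17 + 4 + 8 + 1 + 2 + 22 + 12 = 66

66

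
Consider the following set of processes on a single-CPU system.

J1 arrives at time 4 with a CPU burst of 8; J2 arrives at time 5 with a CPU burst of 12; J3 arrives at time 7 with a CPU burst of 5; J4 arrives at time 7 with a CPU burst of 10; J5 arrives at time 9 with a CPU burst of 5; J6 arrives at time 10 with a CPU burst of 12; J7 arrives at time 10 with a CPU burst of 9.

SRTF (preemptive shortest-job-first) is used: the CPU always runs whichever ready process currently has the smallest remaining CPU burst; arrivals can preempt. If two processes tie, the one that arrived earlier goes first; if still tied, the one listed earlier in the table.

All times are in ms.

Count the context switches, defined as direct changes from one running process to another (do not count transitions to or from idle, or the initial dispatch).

6

Schedule: | idle 0-4 | J1 4-12 | J3 12-17 | J5 17-22 | J7 22-31 | J4 31-41 | J2 41-53 | J6 53-65 |
Completion: J1=12  J2=53  J3=17  J4=41  J5=22  J6=65  J7=31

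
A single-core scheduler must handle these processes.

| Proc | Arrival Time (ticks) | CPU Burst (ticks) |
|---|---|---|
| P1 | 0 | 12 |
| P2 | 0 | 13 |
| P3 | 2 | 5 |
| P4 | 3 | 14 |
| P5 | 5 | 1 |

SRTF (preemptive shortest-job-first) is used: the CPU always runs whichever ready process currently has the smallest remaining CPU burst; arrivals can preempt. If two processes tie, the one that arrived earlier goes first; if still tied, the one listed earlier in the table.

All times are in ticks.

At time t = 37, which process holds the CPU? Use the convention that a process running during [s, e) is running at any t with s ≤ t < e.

P4

Gantt: | P1 0-2 | P3 2-5 | P5 5-6 | P3 6-8 | P1 8-18 | P2 18-31 | P4 31-45 |
Completion: P1=18  P2=31  P3=8  P4=45  P5=6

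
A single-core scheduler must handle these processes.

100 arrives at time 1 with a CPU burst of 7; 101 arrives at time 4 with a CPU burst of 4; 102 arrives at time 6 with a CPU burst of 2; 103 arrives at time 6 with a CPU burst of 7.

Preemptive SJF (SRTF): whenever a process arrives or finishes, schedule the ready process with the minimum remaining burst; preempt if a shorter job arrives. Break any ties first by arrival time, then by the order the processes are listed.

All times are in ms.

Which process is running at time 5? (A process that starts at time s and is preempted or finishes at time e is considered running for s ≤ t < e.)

Timeline: | idle 0-1 | 100 1-8 | 102 8-10 | 101 10-14 | 103 14-21 |
Completion: 100=8  101=14  102=10  103=21

100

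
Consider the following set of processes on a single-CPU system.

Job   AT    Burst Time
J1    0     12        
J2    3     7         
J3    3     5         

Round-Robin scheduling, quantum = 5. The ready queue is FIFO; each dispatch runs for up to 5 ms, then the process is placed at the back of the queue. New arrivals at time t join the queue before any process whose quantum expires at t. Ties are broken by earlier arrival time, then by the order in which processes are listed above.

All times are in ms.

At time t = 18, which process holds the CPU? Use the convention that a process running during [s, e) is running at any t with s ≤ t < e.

J1

Schedule: | J1 0-5 | J2 5-10 | J3 10-15 | J1 15-20 | J2 20-22 | J1 22-24 |
Completion: J1=24  J2=22  J3=15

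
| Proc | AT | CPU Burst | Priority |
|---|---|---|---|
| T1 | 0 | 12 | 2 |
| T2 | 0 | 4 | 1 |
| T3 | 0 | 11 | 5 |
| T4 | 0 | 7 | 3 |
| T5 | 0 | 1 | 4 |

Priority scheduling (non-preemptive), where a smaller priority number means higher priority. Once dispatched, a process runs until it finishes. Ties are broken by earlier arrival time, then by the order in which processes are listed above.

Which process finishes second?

Timeline: | T2 0-4 | T1 4-16 | T4 16-23 | T5 23-24 | T3 24-35 |
Completion: T1=16  T2=4  T3=35  T4=23  T5=24
Turnaround (C−A): T1=16  T2=4  T3=35  T4=23  T5=24
Finish order: T2 → T1 → T4 → T5 → T3

T1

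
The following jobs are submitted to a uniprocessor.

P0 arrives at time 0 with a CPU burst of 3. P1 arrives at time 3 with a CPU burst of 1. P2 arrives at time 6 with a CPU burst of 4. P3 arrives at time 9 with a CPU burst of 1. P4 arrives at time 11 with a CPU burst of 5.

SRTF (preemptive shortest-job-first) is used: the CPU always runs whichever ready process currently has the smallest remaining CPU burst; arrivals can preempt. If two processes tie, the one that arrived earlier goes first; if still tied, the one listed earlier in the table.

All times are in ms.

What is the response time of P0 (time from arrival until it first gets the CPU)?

Gantt: | P0 0-3 | P1 3-4 | idle 4-6 | P2 6-10 | P3 10-11 | P4 11-16 |
Completion: P0=3  P1=4  P2=10  P3=11  P4=16
Turnaround (C−A): P0=3  P1=1  P2=4  P3=2  P4=5
Response(P0) = first start − arrival = 0 − 0 = 0

0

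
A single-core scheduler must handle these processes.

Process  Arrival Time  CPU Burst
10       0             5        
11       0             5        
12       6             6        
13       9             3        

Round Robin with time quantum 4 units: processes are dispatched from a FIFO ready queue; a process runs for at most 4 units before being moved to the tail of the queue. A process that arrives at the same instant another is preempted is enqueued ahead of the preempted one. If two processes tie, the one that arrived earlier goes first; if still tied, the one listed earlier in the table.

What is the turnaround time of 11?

Timeline: | 10 0-4 | 11 4-8 | 10 8-9 | 12 9-13 | 11 13-14 | 13 14-17 | 12 17-19 |
Completion: 10=9  11=14  12=19  13=17
Turnaround(11) = completion − arrival = 14 − 0 = 14

14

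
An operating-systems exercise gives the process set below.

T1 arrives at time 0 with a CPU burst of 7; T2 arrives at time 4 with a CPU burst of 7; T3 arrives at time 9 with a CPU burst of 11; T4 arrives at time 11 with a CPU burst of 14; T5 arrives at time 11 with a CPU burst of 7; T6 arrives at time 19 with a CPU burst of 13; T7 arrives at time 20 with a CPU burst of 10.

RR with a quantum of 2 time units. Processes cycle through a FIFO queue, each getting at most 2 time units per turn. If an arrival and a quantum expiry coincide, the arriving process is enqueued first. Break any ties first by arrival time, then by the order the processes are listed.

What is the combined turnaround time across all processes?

Timeline: | T1 0-4 | T2 4-6 | T1 6-8 | T2 8-10 | T1 10-11 | T3 11-13 | T2 13-15 | T4 15-17 | T5 17-19 | T3 19-21 | T2 21-22 | T4 22-24 | T6 24-26 | T5 26-28 | T7 28-30 | T3 30-32 | T4 32-34 | T6 34-36 | T5 36-38 | T7 38-40 | T3 40-42 | T4 42-44 | T6 44-46 | T5 46-47 | T7 47-49 | T3 49-51 | T4 51-53 | T6 53-55 | T7 55-57 | T3 57-58 | T4 58-60 | T6 60-62 | T7 62-64 | T4 64-66 | T6 66-69 |
Completion: T1=11  T2=22  T3=58  T4=66  T5=47  T6=69  T7=64
Turnaround (C−A): T1=11  T2=18  T3=49  T4=55  T5=36  T6=50  T7=44
Turnaround = completion − arrival: T1=11, T2=18, T3=49, T4=55, T5=36, T6=50, T7=44
Total turnaround = 11 + 18 + 49 + 55 + 36 + 50 + 44 = 263

263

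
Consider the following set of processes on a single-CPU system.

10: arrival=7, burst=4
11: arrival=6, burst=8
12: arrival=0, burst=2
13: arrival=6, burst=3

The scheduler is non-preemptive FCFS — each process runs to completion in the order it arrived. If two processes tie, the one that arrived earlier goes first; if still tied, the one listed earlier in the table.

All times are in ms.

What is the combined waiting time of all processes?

18

Schedule: | 12 0-2 | idle 2-6 | 11 6-14 | 13 14-17 | 10 17-21 |
Completion: 10=21  11=14  12=2  13=17
Waiting = turnaround − burst: 10=10, 11=0, 12=0, 13=8
Total waiting = 10 + 0 + 0 + 8 = 18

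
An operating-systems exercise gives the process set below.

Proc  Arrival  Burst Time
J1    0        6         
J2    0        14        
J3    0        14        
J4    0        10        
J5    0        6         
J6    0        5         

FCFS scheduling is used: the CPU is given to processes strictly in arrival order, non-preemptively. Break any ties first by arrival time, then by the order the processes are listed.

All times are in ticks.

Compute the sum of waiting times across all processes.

Schedule: | J1 0-6 | J2 6-20 | J3 20-34 | J4 34-44 | J5 44-50 | J6 50-55 |
Completion: J1=6  J2=20  J3=34  J4=44  J5=50  J6=55
Turnaround (C−A): J1=6  J2=20  J3=34  J4=44  J5=50  J6=55
Waiting = turnaround − burst: J1=0, J2=6, J3=20, J4=34, J5=44, J6=50
Total waiting = 0 + 6 + 20 + 34 + 44 + 50 = 154

154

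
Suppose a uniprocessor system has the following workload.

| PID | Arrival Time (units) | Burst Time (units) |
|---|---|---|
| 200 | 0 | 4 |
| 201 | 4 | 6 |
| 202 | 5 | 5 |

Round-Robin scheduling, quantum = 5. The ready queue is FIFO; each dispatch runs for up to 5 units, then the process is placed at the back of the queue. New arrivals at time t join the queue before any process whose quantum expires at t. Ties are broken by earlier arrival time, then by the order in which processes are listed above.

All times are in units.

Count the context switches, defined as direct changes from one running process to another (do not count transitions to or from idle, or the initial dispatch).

Timeline: | 200 0-4 | 201 4-9 | 202 9-14 | 201 14-15 |
Completion: 200=4  201=15  202=14

3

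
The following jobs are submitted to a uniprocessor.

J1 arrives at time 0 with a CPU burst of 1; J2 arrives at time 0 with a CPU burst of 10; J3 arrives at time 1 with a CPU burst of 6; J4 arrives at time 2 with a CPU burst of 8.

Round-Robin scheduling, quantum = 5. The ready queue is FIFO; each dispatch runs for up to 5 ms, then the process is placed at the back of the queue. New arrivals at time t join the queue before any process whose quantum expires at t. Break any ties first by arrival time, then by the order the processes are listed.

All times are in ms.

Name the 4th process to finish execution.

J4

Schedule: | J1 0-1 | J2 1-6 | J3 6-11 | J4 11-16 | J2 16-21 | J3 21-22 | J4 22-25 |
Completion: J1=1  J2=21  J3=22  J4=25
Turnaround (C−A): J1=1  J2=21  J3=21  J4=23
Finish order: J1 → J2 → J3 → J4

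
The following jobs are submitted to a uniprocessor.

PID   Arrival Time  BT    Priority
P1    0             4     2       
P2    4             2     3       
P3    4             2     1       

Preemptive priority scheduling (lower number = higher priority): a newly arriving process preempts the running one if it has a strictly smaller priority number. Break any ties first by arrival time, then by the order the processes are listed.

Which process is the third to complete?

Gantt: | P1 0-4 | P3 4-6 | P2 6-8 |
Completion: P1=4  P2=8  P3=6
Turnaround (C−A): P1=4  P2=4  P3=2
Finish order: P1 → P3 → P2

P2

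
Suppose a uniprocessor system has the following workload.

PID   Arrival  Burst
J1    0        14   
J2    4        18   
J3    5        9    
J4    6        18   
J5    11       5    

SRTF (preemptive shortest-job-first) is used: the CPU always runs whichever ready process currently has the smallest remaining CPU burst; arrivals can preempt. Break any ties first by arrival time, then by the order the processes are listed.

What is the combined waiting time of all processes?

81

Timeline: | J1 0-14 | J5 14-19 | J3 19-28 | J2 28-46 | J4 46-64 |
Completion: J1=14  J2=46  J3=28  J4=64  J5=19
Waiting = turnaround − burst: J1=0, J2=24, J3=14, J4=40, J5=3
Total waiting = 0 + 24 + 14 + 40 + 3 = 81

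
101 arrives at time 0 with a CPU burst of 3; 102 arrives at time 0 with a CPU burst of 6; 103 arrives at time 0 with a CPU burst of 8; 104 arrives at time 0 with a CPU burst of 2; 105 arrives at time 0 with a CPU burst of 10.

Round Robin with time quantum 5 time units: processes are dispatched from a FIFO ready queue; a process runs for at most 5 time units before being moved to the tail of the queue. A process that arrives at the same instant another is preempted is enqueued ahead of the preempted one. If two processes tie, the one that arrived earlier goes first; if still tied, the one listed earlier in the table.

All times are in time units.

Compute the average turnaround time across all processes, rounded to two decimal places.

18.40

Gantt: | 101 0-3 | 102 3-8 | 103 8-13 | 104 13-15 | 105 15-20 | 102 20-21 | 103 21-24 | 105 24-29 |
Completion: 101=3  102=21  103=24  104=15  105=29
Turnaround times: 101=3, 102=21, 103=24, 104=15, 105=29
Average turnaround = (3+21+24+15+29) / 5 = 92/5 = 18.40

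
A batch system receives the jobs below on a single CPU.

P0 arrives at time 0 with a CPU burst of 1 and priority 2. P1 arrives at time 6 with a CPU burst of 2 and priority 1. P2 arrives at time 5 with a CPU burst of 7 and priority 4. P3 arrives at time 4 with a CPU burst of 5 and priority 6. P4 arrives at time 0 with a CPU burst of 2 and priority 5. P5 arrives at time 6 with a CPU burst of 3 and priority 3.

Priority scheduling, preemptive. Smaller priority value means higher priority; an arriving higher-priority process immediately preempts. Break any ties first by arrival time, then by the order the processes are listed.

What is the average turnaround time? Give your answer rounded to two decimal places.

Gantt: | P0 0-1 | P4 1-3 | idle 3-4 | P3 4-5 | P2 5-6 | P1 6-8 | P5 8-11 | P2 11-17 | P3 17-21 |
Completion: P0=1  P1=8  P2=17  P3=21  P4=3  P5=11
Turnaround (C−A): P0=1  P1=2  P2=12  P3=17  P4=3  P5=5
Turnaround times: P0=1, P1=2, P2=12, P3=17, P4=3, P5=5
Average turnaround = (1+2+12+17+3+5) / 6 = 40/6 = 6.67

6.67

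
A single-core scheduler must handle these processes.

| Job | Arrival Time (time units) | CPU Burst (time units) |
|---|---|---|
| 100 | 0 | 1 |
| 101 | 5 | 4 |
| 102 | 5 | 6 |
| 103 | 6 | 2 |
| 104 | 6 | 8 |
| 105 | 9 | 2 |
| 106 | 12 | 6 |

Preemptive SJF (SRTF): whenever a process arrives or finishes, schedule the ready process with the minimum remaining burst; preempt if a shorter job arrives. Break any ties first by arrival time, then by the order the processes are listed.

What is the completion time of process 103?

8

Gantt: | 100 0-1 | idle 1-5 | 101 5-6 | 103 6-8 | 101 8-11 | 105 11-13 | 102 13-19 | 106 19-25 | 104 25-33 |
Completion: 100=1  101=11  102=19  103=8  104=33  105=13  106=25
Turnaround (C−A): 100=1  101=6  102=14  103=2  104=27  105=4  106=13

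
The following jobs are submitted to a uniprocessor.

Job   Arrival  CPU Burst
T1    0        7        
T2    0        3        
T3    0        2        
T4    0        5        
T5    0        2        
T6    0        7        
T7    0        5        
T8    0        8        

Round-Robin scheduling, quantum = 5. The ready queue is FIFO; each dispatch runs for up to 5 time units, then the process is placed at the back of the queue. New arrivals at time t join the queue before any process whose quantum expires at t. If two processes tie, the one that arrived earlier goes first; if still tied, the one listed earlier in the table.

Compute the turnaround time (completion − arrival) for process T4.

15

Timeline: | T1 0-5 | T2 5-8 | T3 8-10 | T4 10-15 | T5 15-17 | T6 17-22 | T7 22-27 | T8 27-32 | T1 32-34 | T6 34-36 | T8 36-39 |
Completion: T1=34  T2=8  T3=10  T4=15  T5=17  T6=36  T7=27  T8=39
Turnaround (C−A): T1=34  T2=8  T3=10  T4=15  T5=17  T6=36  T7=27  T8=39
Turnaround(T4) = completion − arrival = 15 − 0 = 15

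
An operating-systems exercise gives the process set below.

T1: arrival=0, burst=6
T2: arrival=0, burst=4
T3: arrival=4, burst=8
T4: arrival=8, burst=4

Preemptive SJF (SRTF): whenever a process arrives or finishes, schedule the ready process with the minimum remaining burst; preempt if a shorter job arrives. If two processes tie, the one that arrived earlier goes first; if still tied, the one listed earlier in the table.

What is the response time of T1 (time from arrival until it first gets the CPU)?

4

Timeline: | T2 0-4 | T1 4-10 | T4 10-14 | T3 14-22 |
Completion: T1=10  T2=4  T3=22  T4=14
Response(T1) = first start − arrival = 4 − 0 = 4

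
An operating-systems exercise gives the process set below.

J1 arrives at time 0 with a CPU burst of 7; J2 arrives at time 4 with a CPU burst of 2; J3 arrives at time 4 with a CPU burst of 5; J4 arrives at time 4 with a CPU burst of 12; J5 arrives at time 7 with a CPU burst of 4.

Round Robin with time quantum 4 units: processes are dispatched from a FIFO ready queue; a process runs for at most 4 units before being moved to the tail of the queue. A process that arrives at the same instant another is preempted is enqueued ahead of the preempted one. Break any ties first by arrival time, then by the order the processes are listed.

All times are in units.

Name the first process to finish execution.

Timeline: | J1 0-4 | J2 4-6 | J3 6-10 | J4 10-14 | J1 14-17 | J5 17-21 | J3 21-22 | J4 22-30 |
Completion: J1=17  J2=6  J3=22  J4=30  J5=21
Turnaround (C−A): J1=17  J2=2  J3=18  J4=26  J5=14
Finish order: J2 → J1 → J5 → J3 → J4

J2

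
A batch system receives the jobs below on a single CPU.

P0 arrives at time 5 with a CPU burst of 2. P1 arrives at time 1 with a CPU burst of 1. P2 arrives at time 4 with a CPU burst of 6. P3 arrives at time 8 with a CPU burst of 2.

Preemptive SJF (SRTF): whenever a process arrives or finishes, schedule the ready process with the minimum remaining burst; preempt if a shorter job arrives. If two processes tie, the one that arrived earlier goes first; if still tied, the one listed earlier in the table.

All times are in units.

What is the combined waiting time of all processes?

4

Gantt: | idle 0-1 | P1 1-2 | idle 2-4 | P2 4-5 | P0 5-7 | P2 7-8 | P3 8-10 | P2 10-14 |
Completion: P0=7  P1=2  P2=14  P3=10
Waiting = turnaround − burst: P0=0, P1=0, P2=4, P3=0
Total waiting = 0 + 0 + 4 + 0 = 4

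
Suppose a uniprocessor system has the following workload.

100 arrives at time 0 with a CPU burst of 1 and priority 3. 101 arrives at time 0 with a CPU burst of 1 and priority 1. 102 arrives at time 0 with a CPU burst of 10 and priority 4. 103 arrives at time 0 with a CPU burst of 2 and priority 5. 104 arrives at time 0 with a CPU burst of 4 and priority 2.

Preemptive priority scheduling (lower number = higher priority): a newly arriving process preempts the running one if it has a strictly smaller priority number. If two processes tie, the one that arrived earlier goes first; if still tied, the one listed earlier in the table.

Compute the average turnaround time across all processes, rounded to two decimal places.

Schedule: | 101 0-1 | 104 1-5 | 100 5-6 | 102 6-16 | 103 16-18 |
Completion: 100=6  101=1  102=16  103=18  104=5
Turnaround times: 100=6, 101=1, 102=16, 103=18, 104=5
Average turnaround = (6+1+16+18+5) / 5 = 46/5 = 9.20

9.20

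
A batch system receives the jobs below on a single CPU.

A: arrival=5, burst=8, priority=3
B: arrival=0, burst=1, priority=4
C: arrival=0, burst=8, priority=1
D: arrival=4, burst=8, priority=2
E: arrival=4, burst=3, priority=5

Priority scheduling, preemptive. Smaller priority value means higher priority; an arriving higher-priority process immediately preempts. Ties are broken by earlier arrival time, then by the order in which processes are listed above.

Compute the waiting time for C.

Timeline: | C 0-8 | D 8-16 | A 16-24 | B 24-25 | E 25-28 |
Completion: A=24  B=25  C=8  D=16  E=28
Waiting(C) = turnaround − burst = 8 − 8 = 0

0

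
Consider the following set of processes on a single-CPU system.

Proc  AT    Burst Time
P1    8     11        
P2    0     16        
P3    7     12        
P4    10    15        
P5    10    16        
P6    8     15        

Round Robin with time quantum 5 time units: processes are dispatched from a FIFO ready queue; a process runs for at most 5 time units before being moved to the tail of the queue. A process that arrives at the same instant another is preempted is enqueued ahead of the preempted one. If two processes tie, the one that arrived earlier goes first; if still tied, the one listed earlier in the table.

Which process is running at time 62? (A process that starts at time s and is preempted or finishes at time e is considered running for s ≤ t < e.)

Schedule: | P2 0-10 | P3 10-15 | P1 15-20 | P6 20-25 | P4 25-30 | P5 30-35 | P2 35-40 | P3 40-45 | P1 45-50 | P6 50-55 | P4 55-60 | P5 60-65 | P2 65-66 | P3 66-68 | P1 68-69 | P6 69-74 | P4 74-79 | P5 79-85 |
Completion: P1=69  P2=66  P3=68  P4=79  P5=85  P6=74

P5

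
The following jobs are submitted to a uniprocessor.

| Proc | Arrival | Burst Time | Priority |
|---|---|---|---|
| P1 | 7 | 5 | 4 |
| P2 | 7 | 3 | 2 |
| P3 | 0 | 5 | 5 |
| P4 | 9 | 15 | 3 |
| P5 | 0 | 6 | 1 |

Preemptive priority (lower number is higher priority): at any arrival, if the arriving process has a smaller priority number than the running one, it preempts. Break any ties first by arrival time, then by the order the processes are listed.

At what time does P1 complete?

Schedule: | P5 0-6 | P3 6-7 | P2 7-10 | P4 10-25 | P1 25-30 | P3 30-34 |
Completion: P1=30  P2=10  P3=34  P4=25  P5=6

30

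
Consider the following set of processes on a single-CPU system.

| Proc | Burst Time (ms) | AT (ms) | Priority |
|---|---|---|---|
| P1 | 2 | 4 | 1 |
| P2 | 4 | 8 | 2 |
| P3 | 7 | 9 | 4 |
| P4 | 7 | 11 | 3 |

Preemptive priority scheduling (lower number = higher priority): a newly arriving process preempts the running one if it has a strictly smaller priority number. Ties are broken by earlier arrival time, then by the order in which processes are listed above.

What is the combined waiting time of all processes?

11

Schedule: | idle 0-4 | P1 4-6 | idle 6-8 | P2 8-12 | P4 12-19 | P3 19-26 |
Completion: P1=6  P2=12  P3=26  P4=19
Waiting = turnaround − burst: P1=0, P2=0, P3=10, P4=1
Total waiting = 0 + 0 + 10 + 1 = 11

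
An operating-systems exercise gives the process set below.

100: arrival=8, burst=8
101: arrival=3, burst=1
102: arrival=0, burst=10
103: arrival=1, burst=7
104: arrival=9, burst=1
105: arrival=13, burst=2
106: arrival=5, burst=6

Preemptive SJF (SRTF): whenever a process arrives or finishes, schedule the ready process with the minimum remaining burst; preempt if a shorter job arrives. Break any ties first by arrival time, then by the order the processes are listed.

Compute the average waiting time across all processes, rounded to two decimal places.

6.14

Gantt: | 102 0-1 | 103 1-3 | 101 3-4 | 103 4-9 | 104 9-10 | 106 10-13 | 105 13-15 | 106 15-18 | 100 18-26 | 102 26-35 |
Completion: 100=26  101=4  102=35  103=9  104=10  105=15  106=18
Turnaround (C−A): 100=18  101=1  102=35  103=8  104=1  105=2  106=13
Waiting times: 100=10, 101=0, 102=25, 103=1, 104=0, 105=0, 106=7
Average waiting = (10+0+25+1+0+0+7) / 7 = 43/7 = 6.14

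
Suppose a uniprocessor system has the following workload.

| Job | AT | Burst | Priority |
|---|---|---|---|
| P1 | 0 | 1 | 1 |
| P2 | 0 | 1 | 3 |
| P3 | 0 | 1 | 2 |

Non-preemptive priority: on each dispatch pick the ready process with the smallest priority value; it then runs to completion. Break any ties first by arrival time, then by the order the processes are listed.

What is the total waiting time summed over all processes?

3

Gantt: | P1 0-1 | P3 1-2 | P2 2-3 |
Completion: P1=1  P2=3  P3=2
Waiting = turnaround − burst: P1=0, P2=2, P3=1
Total waiting = 0 + 2 + 1 = 3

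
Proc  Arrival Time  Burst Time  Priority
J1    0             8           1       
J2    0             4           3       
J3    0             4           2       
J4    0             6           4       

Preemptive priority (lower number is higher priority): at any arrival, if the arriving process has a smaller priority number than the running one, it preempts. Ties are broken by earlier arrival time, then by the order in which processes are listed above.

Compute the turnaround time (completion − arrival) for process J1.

Gantt: | J1 0-8 | J3 8-12 | J2 12-16 | J4 16-22 |
Completion: J1=8  J2=16  J3=12  J4=22
Turnaround(J1) = completion − arrival = 8 − 0 = 8

8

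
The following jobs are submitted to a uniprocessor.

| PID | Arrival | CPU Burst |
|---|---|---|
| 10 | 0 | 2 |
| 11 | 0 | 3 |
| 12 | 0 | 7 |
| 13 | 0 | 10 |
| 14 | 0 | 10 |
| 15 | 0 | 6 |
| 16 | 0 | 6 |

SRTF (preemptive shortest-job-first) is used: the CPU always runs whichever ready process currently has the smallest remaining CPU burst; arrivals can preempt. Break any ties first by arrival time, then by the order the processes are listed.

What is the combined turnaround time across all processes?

137

Gantt: | 10 0-2 | 11 2-5 | 15 5-11 | 16 11-17 | 12 17-24 | 13 24-34 | 14 34-44 |
Completion: 10=2  11=5  12=24  13=34  14=44  15=11  16=17
Turnaround (C−A): 10=2  11=5  12=24  13=34  14=44  15=11  16=17
Turnaround = completion − arrival: 10=2, 11=5, 12=24, 13=34, 14=44, 15=11, 16=17
Total turnaround = 2 + 5 + 24 + 34 + 44 + 11 + 17 = 137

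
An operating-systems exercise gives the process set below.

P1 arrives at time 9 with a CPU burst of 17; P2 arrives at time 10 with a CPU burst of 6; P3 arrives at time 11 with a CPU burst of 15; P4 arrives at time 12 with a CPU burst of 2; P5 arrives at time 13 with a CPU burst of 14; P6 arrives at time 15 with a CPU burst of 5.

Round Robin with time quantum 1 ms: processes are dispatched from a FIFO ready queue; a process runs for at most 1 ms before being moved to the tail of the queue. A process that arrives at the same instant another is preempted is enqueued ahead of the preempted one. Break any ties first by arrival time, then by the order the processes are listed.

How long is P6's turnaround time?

Gantt: | idle 0-9 | P1 9-10 | P2 10-11 | P1 11-12 | P3 12-13 | P2 13-14 | P4 14-15 | P1 15-16 | P5 16-17 | P3 17-18 | P2 18-19 | P6 19-20 | P4 20-21 | P1 21-22 | P5 22-23 | P3 23-24 | P2 24-25 | P6 25-26 | P1 26-27 | P5 27-28 | P3 28-29 | P2 29-30 | P6 30-31 | P1 31-32 | P5 32-33 | P3 33-34 | P2 34-35 | P6 35-36 | P1 36-37 | P5 37-38 | P3 38-39 | P6 39-40 | P1 40-41 | P5 41-42 | P3 42-43 | P1 43-44 | P5 44-45 | P3 45-46 | P1 46-47 | P5 47-48 | P3 48-49 | P1 49-50 | P5 50-51 | P3 51-52 | P1 52-53 | P5 53-54 | P3 54-55 | P1 55-56 | P5 56-57 | P3 57-58 | P1 58-59 | P5 59-60 | P3 60-61 | P1 61-62 | P5 62-63 | P3 63-64 | P1 64-65 | P5 65-66 | P3 66-67 | P1 67-68 |
Completion: P1=68  P2=35  P3=67  P4=21  P5=66  P6=40
Turnaround (C−A): P1=59  P2=25  P3=56  P4=9  P5=53  P6=25
Turnaround(P6) = completion − arrival = 40 − 15 = 25

25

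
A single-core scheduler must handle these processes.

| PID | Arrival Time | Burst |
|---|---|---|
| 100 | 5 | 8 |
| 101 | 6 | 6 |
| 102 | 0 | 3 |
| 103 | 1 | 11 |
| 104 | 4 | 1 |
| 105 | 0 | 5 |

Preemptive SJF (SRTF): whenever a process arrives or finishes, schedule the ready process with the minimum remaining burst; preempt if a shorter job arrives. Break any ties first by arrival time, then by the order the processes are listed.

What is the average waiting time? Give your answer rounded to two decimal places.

6.50

Gantt: | 102 0-3 | 105 3-4 | 104 4-5 | 105 5-9 | 101 9-15 | 100 15-23 | 103 23-34 |
Completion: 100=23  101=15  102=3  103=34  104=5  105=9
Turnaround (C−A): 100=18  101=9  102=3  103=33  104=1  105=9
Waiting times: 100=10, 101=3, 102=0, 103=22, 104=0, 105=4
Average waiting = (10+3+0+22+0+4) / 6 = 39/6 = 6.50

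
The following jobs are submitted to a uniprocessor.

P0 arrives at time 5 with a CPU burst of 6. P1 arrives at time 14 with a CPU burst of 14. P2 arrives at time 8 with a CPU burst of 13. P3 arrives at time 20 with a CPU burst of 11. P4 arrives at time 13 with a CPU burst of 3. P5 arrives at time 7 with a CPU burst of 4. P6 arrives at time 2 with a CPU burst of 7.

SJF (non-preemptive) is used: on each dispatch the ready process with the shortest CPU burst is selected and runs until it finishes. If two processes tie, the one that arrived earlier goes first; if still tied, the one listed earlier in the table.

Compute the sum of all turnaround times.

Timeline: | idle 0-2 | P6 2-9 | P5 9-13 | P4 13-16 | P0 16-22 | P3 22-33 | P2 33-46 | P1 46-60 |
Completion: P0=22  P1=60  P2=46  P3=33  P4=16  P5=13  P6=9
Turnaround = completion − arrival: P0=17, P1=46, P2=38, P3=13, P4=3, P5=6, P6=7
Total turnaround = 17 + 46 + 38 + 13 + 3 + 6 + 7 = 130

130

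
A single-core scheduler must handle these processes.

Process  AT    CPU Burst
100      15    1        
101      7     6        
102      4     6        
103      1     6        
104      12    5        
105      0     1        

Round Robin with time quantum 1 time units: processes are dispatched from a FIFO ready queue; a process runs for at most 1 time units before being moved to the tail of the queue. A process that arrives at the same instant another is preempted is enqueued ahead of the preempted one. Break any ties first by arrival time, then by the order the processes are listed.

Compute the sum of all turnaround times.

60

Timeline: | 105 0-1 | 103 1-4 | 102 4-5 | 103 5-6 | 102 6-7 | 103 7-8 | 101 8-9 | 102 9-10 | 103 10-11 | 101 11-12 | 102 12-13 | 104 13-14 | 101 14-15 | 102 15-16 | 104 16-17 | 100 17-18 | 101 18-19 | 102 19-20 | 104 20-21 | 101 21-22 | 104 22-23 | 101 23-24 | 104 24-25 |
Completion: 100=18  101=24  102=20  103=11  104=25  105=1
Turnaround (C−A): 100=3  101=17  102=16  103=10  104=13  105=1
Turnaround = completion − arrival: 100=3, 101=17, 102=16, 103=10, 104=13, 105=1
Total turnaround = 3 + 17 + 16 + 10 + 13 + 1 = 60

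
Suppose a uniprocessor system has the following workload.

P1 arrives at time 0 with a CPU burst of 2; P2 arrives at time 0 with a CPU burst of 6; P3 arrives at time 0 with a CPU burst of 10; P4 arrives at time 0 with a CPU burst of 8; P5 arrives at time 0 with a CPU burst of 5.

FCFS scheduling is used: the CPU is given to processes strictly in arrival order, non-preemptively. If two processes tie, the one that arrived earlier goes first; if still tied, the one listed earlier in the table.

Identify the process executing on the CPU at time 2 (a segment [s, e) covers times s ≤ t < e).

Timeline: | P1 0-2 | P2 2-8 | P3 8-18 | P4 18-26 | P5 26-31 |
Completion: P1=2  P2=8  P3=18  P4=26  P5=31
Turnaround (C−A): P1=2  P2=8  P3=18  P4=26  P5=31

P2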